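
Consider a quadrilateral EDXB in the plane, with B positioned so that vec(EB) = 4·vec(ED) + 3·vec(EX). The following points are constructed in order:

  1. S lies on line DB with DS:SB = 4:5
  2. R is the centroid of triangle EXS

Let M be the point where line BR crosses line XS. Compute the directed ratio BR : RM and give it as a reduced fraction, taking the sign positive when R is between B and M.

Assign E = (0, 0), D = (1, 0), X = (0, 1), B = (4, 3) — the answer is frame-independent, so this choice is without loss of generality.
1. S lies on line DB with DS:SB = 4:5 ⇒ S = (7/3, 4/3)
2. R is the centroid of triangle EXS ⇒ R = (7/9, 7/9)
line BR meets XS at M = (154/111, 133/111)
R = B + t·(M−B) with t = 37/30, so BR:RM = 37/30:-7/30

BR:RM = -37/7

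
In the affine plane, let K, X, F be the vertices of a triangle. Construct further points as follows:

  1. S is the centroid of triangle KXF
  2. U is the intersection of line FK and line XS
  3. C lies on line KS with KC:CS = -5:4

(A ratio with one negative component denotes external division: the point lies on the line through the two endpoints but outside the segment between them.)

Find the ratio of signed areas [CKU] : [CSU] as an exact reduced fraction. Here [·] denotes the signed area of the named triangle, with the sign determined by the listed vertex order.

[CKU]:[CSU] = 5/4

Set K = (0, 0), X = (1, 0), F = (0, 1); any affine frame gives the same invariant.
1. S is the centroid of triangle KXF ⇒ S = (1/3, 1/3)
2. U is the intersection of line FK and line XS ⇒ U = (0, 1/2)
3. C lies on line KS with KC:CS = -5:4 ⇒ C = (5/3, 5/3)
2·[CKU] = -5/6, 2·[CSU] = -2/3
[CKU]:[CSU] = -5/6:-2/3 = 5/4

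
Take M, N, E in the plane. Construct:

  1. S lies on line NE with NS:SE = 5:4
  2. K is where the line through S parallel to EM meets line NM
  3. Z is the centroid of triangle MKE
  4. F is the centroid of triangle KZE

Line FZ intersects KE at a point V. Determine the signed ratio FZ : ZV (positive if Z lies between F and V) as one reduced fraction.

FZ:ZV = -2/3

Set M = (0, 0), N = (1, 0), E = (0, 1); any affine frame gives the same invariant.
1. S lies on line NE with NS:SE = 5:4 ⇒ S = (4/9, 5/9)
2. K is where the line through S parallel to EM meets line NM ⇒ K = (4/9, 0)
3. Z is the centroid of triangle MKE ⇒ Z = (4/27, 1/3)
4. F is the centroid of triangle KZE ⇒ F = (16/81, 4/9)
line FZ meets KE at V = (2/9, 1/2)
Z = F + t·(V−F) with t = -2, so FZ:ZV = -2:3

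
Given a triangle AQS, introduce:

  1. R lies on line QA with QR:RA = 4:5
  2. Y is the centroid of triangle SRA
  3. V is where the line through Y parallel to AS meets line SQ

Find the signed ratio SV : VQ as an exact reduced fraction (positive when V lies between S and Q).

Work in coordinates with A = (0, 0), Q = (1, 0), S = (0, 1).
1. R lies on line QA with QR:RA = 4:5 ⇒ R = (5/9, 0)
2. Y is the centroid of triangle SRA ⇒ Y = (5/27, 1/3)
3. V is where the line through Y parallel to AS meets line SQ ⇒ V = (5/27, 22/27)
V = S + t·(Q−S) with t = 5/27, so SV:VQ = t:(1−t) = 5/27:22/27

SV:VQ = 5/22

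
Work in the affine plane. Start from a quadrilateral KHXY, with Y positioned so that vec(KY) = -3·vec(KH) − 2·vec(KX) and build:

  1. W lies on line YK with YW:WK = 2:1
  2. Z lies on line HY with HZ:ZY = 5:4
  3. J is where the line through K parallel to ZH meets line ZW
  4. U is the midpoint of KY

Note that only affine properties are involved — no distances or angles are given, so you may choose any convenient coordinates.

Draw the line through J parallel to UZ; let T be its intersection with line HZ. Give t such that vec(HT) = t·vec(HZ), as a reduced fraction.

Choose coordinates K = (0, 0), H = (1, 0), X = (0, 1), Y = (-3, -2).
1. W lies on line YK with YW:WK = 2:1 ⇒ W = (-1, -2/3)
2. Z lies on line HY with HZ:ZY = 5:4 ⇒ Z = (-11/9, -10/9)
3. J is where the line through K parallel to ZH meets line ZW ⇒ J = (-8/9, -4/9)
4. U is the midpoint of KY ⇒ U = (-3/2, -1)
through J parallel to UZ: direction (5/18, -1/9); meets HZ at T = (-1/3, -2/3)
T = H + t·(Z−H) with t = 3/5

t = 3/5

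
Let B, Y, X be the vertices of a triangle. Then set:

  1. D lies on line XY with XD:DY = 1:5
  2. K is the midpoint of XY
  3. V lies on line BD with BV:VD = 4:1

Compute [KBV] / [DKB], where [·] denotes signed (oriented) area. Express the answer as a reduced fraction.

[KBV]:[DKB] = 4/5

Set B = (0, 0), Y = (1, 0), X = (0, 1); any affine frame gives the same invariant.
1. D lies on line XY with XD:DY = 1:5 ⇒ D = (1/6, 5/6)
2. K is the midpoint of XY ⇒ K = (1/2, 1/2)
3. V lies on line BD with BV:VD = 4:1 ⇒ V = (2/15, 2/3)
2·[KBV] = -4/15, 2·[DKB] = -1/3
[KBV]:[DKB] = -4/15:-1/3 = 4/5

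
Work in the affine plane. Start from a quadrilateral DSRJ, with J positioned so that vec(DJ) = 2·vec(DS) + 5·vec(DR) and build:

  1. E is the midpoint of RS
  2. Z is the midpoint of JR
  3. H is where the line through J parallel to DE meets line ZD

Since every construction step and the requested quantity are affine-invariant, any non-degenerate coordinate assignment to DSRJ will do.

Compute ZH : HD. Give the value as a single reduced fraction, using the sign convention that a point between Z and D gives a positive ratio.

Choose coordinates D = (0, 0), S = (1, 0), R = (0, 1), J = (2, 5).
1. E is the midpoint of RS ⇒ E = (1/2, 1/2)
2. Z is the midpoint of JR ⇒ Z = (1, 3)
3. H is where the line through J parallel to DE meets line ZD ⇒ H = (3/2, 9/2)
H = Z + t·(D−Z) with t = -1/2, so ZH:HD = t:(1−t) = -1/2:3/2

ZH:HD = -1/3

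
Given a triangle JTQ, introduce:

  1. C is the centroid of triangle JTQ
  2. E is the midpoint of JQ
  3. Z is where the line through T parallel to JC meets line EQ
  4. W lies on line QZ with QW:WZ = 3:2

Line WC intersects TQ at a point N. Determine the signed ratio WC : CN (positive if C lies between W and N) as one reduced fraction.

Work in coordinates with J = (0, 0), T = (1, 0), Q = (0, 1).
1. C is the centroid of triangle JTQ ⇒ C = (1/3, 1/3)
2. E is the midpoint of JQ ⇒ E = (0, 1/2)
3. Z is where the line through T parallel to JC meets line EQ ⇒ Z = (0, -1)
4. W lies on line QZ with QW:WZ = 3:2 ⇒ W = (0, -1/5)
line WC meets TQ at N = (6/13, 7/13)
C = W + t·(N−W) with t = 13/18, so WC:CN = 13/18:5/18

WC:CN = 13/5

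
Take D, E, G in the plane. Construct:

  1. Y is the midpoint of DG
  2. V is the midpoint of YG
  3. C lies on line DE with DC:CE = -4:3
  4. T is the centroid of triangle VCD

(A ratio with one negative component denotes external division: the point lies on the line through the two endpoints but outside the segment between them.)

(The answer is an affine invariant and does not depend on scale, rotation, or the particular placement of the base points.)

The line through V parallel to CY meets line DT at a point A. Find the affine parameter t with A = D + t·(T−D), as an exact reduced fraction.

t = 9/5

Choose coordinates D = (0, 0), E = (1, 0), G = (0, 1).
1. Y is the midpoint of DG ⇒ Y = (0, 1/2)
2. V is the midpoint of YG ⇒ V = (0, 3/4)
3. C lies on line DE with DC:CE = -4:3 ⇒ C = (4, 0)
4. T is the centroid of triangle VCD ⇒ T = (4/3, 1/4)
through V parallel to CY: direction (-4, 1/2); meets DT at A = (12/5, 9/20)
A = D + t·(T−D) with t = 9/5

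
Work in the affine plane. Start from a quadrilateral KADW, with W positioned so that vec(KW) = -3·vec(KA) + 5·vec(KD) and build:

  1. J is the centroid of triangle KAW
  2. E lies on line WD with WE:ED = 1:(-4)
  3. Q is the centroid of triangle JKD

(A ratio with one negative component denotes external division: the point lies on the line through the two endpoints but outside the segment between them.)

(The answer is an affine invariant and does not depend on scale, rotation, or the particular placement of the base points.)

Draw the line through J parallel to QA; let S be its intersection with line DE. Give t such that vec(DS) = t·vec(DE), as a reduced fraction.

Set K = (0, 0), A = (1, 0), D = (0, 1), W = (-3, 5); any affine frame gives the same invariant.
1. J is the centroid of triangle KAW ⇒ J = (-2/3, 5/3)
2. E lies on line WD with WE:ED = 1:(-4) ⇒ E = (-4, 19/3)
3. Q is the centroid of triangle JKD ⇒ Q = (-2/9, 8/9)
through J parallel to QA: direction (11/9, -8/9); meets DE at S = (-3/10, 7/5)
S = D + t·(E−D) with t = 3/40

t = 3/40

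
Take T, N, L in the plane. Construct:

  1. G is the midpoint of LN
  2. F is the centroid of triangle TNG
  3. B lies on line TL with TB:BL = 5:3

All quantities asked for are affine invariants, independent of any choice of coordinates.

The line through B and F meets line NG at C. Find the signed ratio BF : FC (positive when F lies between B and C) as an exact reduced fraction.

Set T = (0, 0), N = (1, 0), L = (0, 1); any affine frame gives the same invariant.
1. G is the midpoint of LN ⇒ G = (1/2, 1/2)
2. F is the centroid of triangle TNG ⇒ F = (1/2, 1/6)
3. B lies on line TL with TB:BL = 5:3 ⇒ B = (0, 5/8)
line BF meets NG at C = (9/2, -7/2)
F = B + t·(C−B) with t = 1/9, so BF:FC = 1/9:8/9

BF:FC = 1/8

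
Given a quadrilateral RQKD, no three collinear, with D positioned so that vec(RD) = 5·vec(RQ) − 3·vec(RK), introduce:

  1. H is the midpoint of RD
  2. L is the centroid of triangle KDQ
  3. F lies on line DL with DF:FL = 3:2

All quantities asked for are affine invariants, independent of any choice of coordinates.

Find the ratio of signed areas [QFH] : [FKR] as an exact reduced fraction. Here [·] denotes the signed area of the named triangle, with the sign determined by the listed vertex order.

[QFH]:[FKR] = -9/32

Choose coordinates R = (0, 0), Q = (1, 0), K = (0, 1), D = (5, -3).
1. H is the midpoint of RD ⇒ H = (5/2, -3/2)
2. L is the centroid of triangle KDQ ⇒ L = (2, -2/3)
3. F lies on line DL with DF:FL = 3:2 ⇒ F = (16/5, -8/5)
2·[QFH] = -9/10, 2·[FKR] = 16/5
[QFH]:[FKR] = -9/10:16/5 = -9/32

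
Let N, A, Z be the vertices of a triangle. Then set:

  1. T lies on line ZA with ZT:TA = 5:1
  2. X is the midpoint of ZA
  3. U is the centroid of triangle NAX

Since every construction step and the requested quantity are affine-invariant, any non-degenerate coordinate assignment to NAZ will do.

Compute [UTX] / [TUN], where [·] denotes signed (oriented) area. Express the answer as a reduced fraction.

Choose coordinates N = (0, 0), A = (1, 0), Z = (0, 1).
1. T lies on line ZA with ZT:TA = 5:1 ⇒ T = (5/6, 1/6)
2. X is the midpoint of ZA ⇒ X = (1/2, 1/2)
3. U is the centroid of triangle NAX ⇒ U = (1/2, 1/6)
2·[UTX] = 1/9, 2·[TUN] = 1/18
[UTX]:[TUN] = 1/9:1/18 = 2

[UTX]:[TUN] = 2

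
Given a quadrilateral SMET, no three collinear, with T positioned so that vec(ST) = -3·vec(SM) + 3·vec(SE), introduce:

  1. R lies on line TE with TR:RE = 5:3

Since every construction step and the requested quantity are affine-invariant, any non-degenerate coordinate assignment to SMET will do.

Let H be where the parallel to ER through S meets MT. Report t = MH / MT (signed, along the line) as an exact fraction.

t = -2

Choose coordinates S = (0, 0), M = (1, 0), E = (0, 1), T = (-3, 3).
1. R lies on line TE with TR:RE = 5:3 ⇒ R = (-9/8, 7/4)
through S parallel to ER: direction (-9/8, 3/4); meets MT at H = (9, -6)
H = M + t·(T−M) with t = -2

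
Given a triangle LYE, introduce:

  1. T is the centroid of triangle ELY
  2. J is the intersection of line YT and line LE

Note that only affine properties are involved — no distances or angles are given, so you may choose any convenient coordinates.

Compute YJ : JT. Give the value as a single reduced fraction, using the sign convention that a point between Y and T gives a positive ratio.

Choose coordinates L = (0, 0), Y = (1, 0), E = (0, 1).
1. T is the centroid of triangle ELY ⇒ T = (1/3, 1/3)
2. J is the intersection of line YT and line LE ⇒ J = (0, 1/2)
J = Y + t·(T−Y) with t = 3/2, so YJ:JT = t:(1−t) = 3/2:-1/2

YJ:JT = -3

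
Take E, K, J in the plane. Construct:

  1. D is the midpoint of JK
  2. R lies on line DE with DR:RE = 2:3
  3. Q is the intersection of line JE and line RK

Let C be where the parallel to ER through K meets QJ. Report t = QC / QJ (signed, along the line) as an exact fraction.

Assign E = (0, 0), K = (1, 0), J = (0, 1) — the answer is frame-independent, so this choice is without loss of generality.
1. D is the midpoint of JK ⇒ D = (1/2, 1/2)
2. R lies on line DE with DR:RE = 2:3 ⇒ R = (3/10, 3/10)
3. Q is the intersection of line JE and line RK ⇒ Q = (0, 3/7)
through K parallel to ER: direction (3/10, 3/10); meets QJ at C = (0, -1)
C = Q + t·(J−Q) with t = -5/2

t = -5/2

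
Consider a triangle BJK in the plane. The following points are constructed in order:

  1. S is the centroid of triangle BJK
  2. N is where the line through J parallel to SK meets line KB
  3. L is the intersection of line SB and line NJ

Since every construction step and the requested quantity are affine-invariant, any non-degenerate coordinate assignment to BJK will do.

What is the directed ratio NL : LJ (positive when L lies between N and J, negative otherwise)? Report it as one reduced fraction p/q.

NL:LJ = 2

Work in coordinates with B = (0, 0), J = (1, 0), K = (0, 1).
1. S is the centroid of triangle BJK ⇒ S = (1/3, 1/3)
2. N is where the line through J parallel to SK meets line KB ⇒ N = (0, 2)
3. L is the intersection of line SB and line NJ ⇒ L = (2/3, 2/3)
L = N + t·(J−N) with t = 2/3, so NL:LJ = t:(1−t) = 2/3:1/3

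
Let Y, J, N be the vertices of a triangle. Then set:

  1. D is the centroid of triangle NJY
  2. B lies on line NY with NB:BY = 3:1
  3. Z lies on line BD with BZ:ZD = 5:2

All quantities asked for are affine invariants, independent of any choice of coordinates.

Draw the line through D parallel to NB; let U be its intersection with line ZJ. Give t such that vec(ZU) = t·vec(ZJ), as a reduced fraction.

Work in coordinates with Y = (0, 0), J = (1, 0), N = (0, 1).
1. D is the centroid of triangle NJY ⇒ D = (1/3, 1/3)
2. B lies on line NY with NB:BY = 3:1 ⇒ B = (0, 1/4)
3. Z lies on line BD with BZ:ZD = 5:2 ⇒ Z = (5/21, 13/42)
through D parallel to NB: direction (0, -3/4); meets ZJ at U = (1/3, 13/48)
U = Z + t·(J−Z) with t = 1/8

t = 1/8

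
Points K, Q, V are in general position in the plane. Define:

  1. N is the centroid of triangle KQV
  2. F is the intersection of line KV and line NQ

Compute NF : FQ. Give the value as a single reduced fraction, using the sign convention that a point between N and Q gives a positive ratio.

NF:FQ = -1/3

Assign K = (0, 0), Q = (1, 0), V = (0, 1) — the answer is frame-independent, so this choice is without loss of generality.
1. N is the centroid of triangle KQV ⇒ N = (1/3, 1/3)
2. F is the intersection of line KV and line NQ ⇒ F = (0, 1/2)
F = N + t·(Q−N) with t = -1/2, so NF:FQ = t:(1−t) = -1/2:3/2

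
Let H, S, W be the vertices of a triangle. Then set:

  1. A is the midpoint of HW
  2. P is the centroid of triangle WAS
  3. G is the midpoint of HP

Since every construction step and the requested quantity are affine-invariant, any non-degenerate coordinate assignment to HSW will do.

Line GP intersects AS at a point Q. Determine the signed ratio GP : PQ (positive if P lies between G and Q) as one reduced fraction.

GP:PQ = -2

Choose coordinates H = (0, 0), S = (1, 0), W = (0, 1).
1. A is the midpoint of HW ⇒ A = (0, 1/2)
2. P is the centroid of triangle WAS ⇒ P = (1/3, 1/2)
3. G is the midpoint of HP ⇒ G = (1/6, 1/4)
line GP meets AS at Q = (1/4, 3/8)
P = G + t·(Q−G) with t = 2, so GP:PQ = 2:-1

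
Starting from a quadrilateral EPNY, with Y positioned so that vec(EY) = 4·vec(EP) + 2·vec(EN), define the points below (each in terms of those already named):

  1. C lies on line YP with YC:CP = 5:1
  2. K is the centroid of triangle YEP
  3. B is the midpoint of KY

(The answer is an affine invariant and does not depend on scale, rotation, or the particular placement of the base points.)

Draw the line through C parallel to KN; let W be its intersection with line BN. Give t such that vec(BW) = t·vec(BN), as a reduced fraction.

Set E = (0, 0), P = (1, 0), N = (0, 1), Y = (4, 2); any affine frame gives the same invariant.
1. C lies on line YP with YC:CP = 5:1 ⇒ C = (3/2, 1/3)
2. K is the centroid of triangle YEP ⇒ K = (5/3, 2/3)
3. B is the midpoint of KY ⇒ B = (17/6, 4/3)
through C parallel to KN: direction (-5/3, 1/3); meets BN at W = (-187/162, 70/81)
W = B + t·(N−B) with t = 38/27

t = 38/27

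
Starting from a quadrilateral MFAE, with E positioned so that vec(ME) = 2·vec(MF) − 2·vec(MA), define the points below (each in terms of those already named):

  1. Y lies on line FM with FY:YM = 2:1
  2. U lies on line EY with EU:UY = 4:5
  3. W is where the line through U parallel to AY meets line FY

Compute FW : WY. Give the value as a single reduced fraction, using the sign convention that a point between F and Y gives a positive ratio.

FW:WY = 1/5

Set M = (0, 0), F = (1, 0), A = (0, 1), E = (2, -2); any affine frame gives the same invariant.
1. Y lies on line FM with FY:YM = 2:1 ⇒ Y = (1/3, 0)
2. U lies on line EY with EU:UY = 4:5 ⇒ U = (34/27, -10/9)
3. W is where the line through U parallel to AY meets line FY ⇒ W = (8/9, 0)
W = F + t·(Y−F) with t = 1/6, so FW:WY = t:(1−t) = 1/6:5/6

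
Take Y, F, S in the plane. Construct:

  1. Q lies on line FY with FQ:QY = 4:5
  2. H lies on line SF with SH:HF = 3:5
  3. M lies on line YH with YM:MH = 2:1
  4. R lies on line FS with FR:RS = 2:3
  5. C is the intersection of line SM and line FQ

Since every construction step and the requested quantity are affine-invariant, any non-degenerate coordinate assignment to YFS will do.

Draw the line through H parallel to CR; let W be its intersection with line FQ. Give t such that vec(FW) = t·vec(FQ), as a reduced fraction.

Assign Y = (0, 0), F = (1, 0), S = (0, 1) — the answer is frame-independent, so this choice is without loss of generality.
1. Q lies on line FY with FQ:QY = 4:5 ⇒ Q = (5/9, 0)
2. H lies on line SF with SH:HF = 3:5 ⇒ H = (3/8, 5/8)
3. M lies on line YH with YM:MH = 2:1 ⇒ M = (1/4, 5/12)
4. R lies on line FS with FR:RS = 2:3 ⇒ R = (3/5, 2/5)
5. C is the intersection of line SM and line FQ ⇒ C = (3/7, 0)
through H parallel to CR: direction (6/35, 2/5); meets FQ at W = (3/28, 0)
W = F + t·(Q−F) with t = 225/112

t = 225/112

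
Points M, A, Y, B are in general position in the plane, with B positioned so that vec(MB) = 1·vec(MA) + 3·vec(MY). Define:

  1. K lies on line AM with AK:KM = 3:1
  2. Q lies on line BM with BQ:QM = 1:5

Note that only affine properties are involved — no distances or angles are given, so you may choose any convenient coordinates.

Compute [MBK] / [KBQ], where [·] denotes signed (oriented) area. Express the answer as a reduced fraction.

Set M = (0, 0), A = (1, 0), Y = (0, 1), B = (1, 3); any affine frame gives the same invariant.
1. K lies on line AM with AK:KM = 3:1 ⇒ K = (1/4, 0)
2. Q lies on line BM with BQ:QM = 1:5 ⇒ Q = (5/6, 5/2)
2·[MBK] = -3/4, 2·[KBQ] = 1/8
[MBK]:[KBQ] = -3/4:1/8 = -6

[MBK]:[KBQ] = -6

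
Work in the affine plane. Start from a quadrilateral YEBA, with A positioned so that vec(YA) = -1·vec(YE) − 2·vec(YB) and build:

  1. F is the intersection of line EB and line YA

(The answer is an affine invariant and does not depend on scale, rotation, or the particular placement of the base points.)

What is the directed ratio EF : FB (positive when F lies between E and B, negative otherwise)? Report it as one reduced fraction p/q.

Choose coordinates Y = (0, 0), E = (1, 0), B = (0, 1), A = (-1, -2).
1. F is the intersection of line EB and line YA ⇒ F = (1/3, 2/3)
F = E + t·(B−E) with t = 2/3, so EF:FB = t:(1−t) = 2/3:1/3

EF:FB = 2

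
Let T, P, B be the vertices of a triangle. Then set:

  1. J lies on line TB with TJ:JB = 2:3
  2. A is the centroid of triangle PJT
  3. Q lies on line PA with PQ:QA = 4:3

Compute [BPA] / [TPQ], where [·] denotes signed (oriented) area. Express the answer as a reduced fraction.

[BPA]:[TPQ] = -7

Assign T = (0, 0), P = (1, 0), B = (0, 1) — the answer is frame-independent, so this choice is without loss of generality.
1. J lies on line TB with TJ:JB = 2:3 ⇒ J = (0, 2/5)
2. A is the centroid of triangle PJT ⇒ A = (1/3, 2/15)
3. Q lies on line PA with PQ:QA = 4:3 ⇒ Q = (13/21, 8/105)
2·[BPA] = -8/15, 2·[TPQ] = 8/105
[BPA]:[TPQ] = -8/15:8/105 = -7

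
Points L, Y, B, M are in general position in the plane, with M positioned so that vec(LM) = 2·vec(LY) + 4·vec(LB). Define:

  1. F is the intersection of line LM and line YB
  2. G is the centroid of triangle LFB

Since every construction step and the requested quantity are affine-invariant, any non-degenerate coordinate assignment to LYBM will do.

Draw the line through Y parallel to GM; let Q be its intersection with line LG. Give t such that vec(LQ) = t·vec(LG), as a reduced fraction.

Choose coordinates L = (0, 0), Y = (1, 0), B = (0, 1), M = (2, 4).
1. F is the intersection of line LM and line YB ⇒ F = (1/3, 2/3)
2. G is the centroid of triangle LFB ⇒ G = (1/9, 5/9)
through Y parallel to GM: direction (17/9, 31/9); meets LG at Q = (-31/54, -155/54)
Q = L + t·(G−L) with t = -31/6

t = -31/6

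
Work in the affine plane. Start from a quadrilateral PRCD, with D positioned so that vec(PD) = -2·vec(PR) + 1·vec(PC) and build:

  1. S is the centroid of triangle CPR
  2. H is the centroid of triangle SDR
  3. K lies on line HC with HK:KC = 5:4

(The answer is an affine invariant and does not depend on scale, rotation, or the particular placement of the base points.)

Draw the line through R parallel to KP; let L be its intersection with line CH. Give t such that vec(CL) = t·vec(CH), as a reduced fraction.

Set P = (0, 0), R = (1, 0), C = (0, 1), D = (-2, 1); any affine frame gives the same invariant.
1. S is the centroid of triangle CPR ⇒ S = (1/3, 1/3)
2. H is the centroid of triangle SDR ⇒ H = (-2/9, 4/9)
3. K lies on line HC with HK:KC = 5:4 ⇒ K = (-8/81, 61/81)
through R parallel to KP: direction (8/81, -61/81); meets CH at L = (53/81, 427/162)
L = C + t·(H−C) with t = -53/18

t = -53/18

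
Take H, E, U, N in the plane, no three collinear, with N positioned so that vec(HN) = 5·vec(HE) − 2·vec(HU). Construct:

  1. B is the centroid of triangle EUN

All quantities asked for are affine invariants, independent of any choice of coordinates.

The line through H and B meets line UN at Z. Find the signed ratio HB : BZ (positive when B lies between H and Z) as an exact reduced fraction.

Choose coordinates H = (0, 0), E = (1, 0), U = (0, 1), N = (5, -2).
1. B is the centroid of triangle EUN ⇒ B = (2, -1/3)
line HB meets UN at Z = (30/13, -5/13)
B = H + t·(Z−H) with t = 13/15, so HB:BZ = 13/15:2/15

HB:BZ = 13/2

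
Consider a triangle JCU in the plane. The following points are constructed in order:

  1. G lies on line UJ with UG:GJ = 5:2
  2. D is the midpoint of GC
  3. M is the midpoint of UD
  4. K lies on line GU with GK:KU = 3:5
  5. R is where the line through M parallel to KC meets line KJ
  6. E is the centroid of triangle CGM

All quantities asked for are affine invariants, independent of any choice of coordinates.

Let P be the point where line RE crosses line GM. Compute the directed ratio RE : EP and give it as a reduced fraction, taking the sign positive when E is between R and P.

Choose coordinates J = (0, 0), C = (1, 0), U = (0, 1).
1. G lies on line UJ with UG:GJ = 5:2 ⇒ G = (0, 2/7)
2. D is the midpoint of GC ⇒ D = (1/2, 1/7)
3. M is the midpoint of UD ⇒ M = (1/4, 4/7)
4. K lies on line GU with GK:KU = 3:5 ⇒ K = (0, 31/56)
5. R is where the line through M parallel to KC meets line KJ ⇒ R = (0, 159/224)
6. E is the centroid of triangle CGM ⇒ E = (5/12, 2/7)
line RE meets GM at P = (95/484, 432/847)
E = R + t·(P−R) with t = 121/57, so RE:EP = 121/57:-64/57

RE:EP = -121/64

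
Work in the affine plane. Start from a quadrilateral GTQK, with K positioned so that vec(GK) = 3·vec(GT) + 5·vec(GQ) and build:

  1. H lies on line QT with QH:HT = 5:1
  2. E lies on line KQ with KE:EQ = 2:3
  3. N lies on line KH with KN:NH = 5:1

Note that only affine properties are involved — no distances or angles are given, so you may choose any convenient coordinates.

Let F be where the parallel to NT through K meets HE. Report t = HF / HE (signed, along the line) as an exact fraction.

Assign G = (0, 0), T = (1, 0), Q = (0, 1), K = (3, 5) — the answer is frame-independent, so this choice is without loss of generality.
1. H lies on line QT with QH:HT = 5:1 ⇒ H = (5/6, 1/6)
2. E lies on line KQ with KE:EQ = 2:3 ⇒ E = (9/5, 17/5)
3. N lies on line KH with KN:NH = 5:1 ⇒ N = (43/36, 35/36)
through K parallel to NT: direction (-7/36, -35/36); meets HE at F = (107/24, 295/24)
F = H + t·(E−H) with t = 15/4

t = 15/4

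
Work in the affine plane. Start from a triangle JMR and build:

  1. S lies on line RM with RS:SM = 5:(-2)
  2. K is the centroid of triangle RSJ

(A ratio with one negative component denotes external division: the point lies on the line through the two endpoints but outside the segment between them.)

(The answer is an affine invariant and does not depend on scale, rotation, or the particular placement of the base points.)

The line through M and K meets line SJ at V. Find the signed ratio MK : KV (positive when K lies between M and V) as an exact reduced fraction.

Assign J = (0, 0), M = (1, 0), R = (0, 1) — the answer is frame-independent, so this choice is without loss of generality.
1. S lies on line RM with RS:SM = 5:(-2) ⇒ S = (5/3, -2/3)
2. K is the centroid of triangle RSJ ⇒ K = (5/9, 1/9)
line MK meets SJ at V = (-5/3, 2/3)
K = M + t·(V−M) with t = 1/6, so MK:KV = 1/6:5/6

MK:KV = 1/5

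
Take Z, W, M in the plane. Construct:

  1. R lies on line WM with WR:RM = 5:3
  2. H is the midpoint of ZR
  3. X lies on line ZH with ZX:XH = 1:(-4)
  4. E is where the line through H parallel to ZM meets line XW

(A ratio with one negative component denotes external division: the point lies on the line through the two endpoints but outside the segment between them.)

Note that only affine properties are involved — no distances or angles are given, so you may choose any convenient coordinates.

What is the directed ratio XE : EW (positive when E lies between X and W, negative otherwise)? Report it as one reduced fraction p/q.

XE:EW = 4/13

Assign Z = (0, 0), W = (1, 0), M = (0, 1) — the answer is frame-independent, so this choice is without loss of generality.
1. R lies on line WM with WR:RM = 5:3 ⇒ R = (3/8, 5/8)
2. H is the midpoint of ZR ⇒ H = (3/16, 5/16)
3. X lies on line ZH with ZX:XH = 1:(-4) ⇒ X = (-1/16, -5/48)
4. E is where the line through H parallel to ZM meets line XW ⇒ E = (3/16, -65/816)
E = X + t·(W−X) with t = 4/17, so XE:EW = t:(1−t) = 4/17:13/17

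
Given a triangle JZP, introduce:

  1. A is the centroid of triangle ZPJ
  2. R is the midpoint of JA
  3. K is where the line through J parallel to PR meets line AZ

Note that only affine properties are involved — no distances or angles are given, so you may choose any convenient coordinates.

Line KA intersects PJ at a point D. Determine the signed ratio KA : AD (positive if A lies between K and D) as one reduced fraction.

Work in coordinates with J = (0, 0), Z = (1, 0), P = (0, 1).
1. A is the centroid of triangle ZPJ ⇒ A = (1/3, 1/3)
2. R is the midpoint of JA ⇒ R = (1/6, 1/6)
3. K is where the line through J parallel to PR meets line AZ ⇒ K = (-1/9, 5/9)
line KA meets PJ at D = (0, 1/2)
A = K + t·(D−K) with t = 4, so KA:AD = 4:-3

KA:AD = -4/3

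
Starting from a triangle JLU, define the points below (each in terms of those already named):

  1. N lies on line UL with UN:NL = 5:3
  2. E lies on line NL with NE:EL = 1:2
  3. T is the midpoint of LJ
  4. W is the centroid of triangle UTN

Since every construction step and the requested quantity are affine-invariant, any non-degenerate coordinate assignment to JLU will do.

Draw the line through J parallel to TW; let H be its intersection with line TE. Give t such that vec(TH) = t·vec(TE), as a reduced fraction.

Set J = (0, 0), L = (1, 0), U = (0, 1); any affine frame gives the same invariant.
1. N lies on line UL with UN:NL = 5:3 ⇒ N = (5/8, 3/8)
2. E lies on line NL with NE:EL = 1:2 ⇒ E = (3/4, 1/4)
3. T is the midpoint of LJ ⇒ T = (1/2, 0)
4. W is the centroid of triangle UTN ⇒ W = (3/8, 11/24)
through J parallel to TW: direction (-1/8, 11/24); meets TE at H = (3/28, -11/28)
H = T + t·(E−T) with t = -11/7

t = -11/7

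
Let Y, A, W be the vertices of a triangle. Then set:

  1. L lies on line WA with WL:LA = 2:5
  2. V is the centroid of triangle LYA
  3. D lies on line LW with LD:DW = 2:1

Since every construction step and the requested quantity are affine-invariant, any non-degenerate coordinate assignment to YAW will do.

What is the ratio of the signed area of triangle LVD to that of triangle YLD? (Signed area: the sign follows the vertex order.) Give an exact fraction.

Work in coordinates with Y = (0, 0), A = (1, 0), W = (0, 1).
1. L lies on line WA with WL:LA = 2:5 ⇒ L = (2/7, 5/7)
2. V is the centroid of triangle LYA ⇒ V = (3/7, 5/21)
3. D lies on line LW with LD:DW = 2:1 ⇒ D = (2/21, 19/21)
2·[LVD] = -4/63, 2·[YLD] = 4/21
[LVD]:[YLD] = -4/63:4/21 = -1/3

[LVD]:[YLD] = -1/3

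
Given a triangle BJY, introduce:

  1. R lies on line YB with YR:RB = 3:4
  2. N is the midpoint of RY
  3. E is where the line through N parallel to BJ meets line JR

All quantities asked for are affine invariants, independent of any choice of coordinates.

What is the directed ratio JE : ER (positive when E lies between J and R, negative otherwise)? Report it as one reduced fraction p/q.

Work in coordinates with B = (0, 0), J = (1, 0), Y = (0, 1).
1. R lies on line YB with YR:RB = 3:4 ⇒ R = (0, 4/7)
2. N is the midpoint of RY ⇒ N = (0, 11/14)
3. E is where the line through N parallel to BJ meets line JR ⇒ E = (-3/8, 11/14)
E = J + t·(R−J) with t = 11/8, so JE:ER = t:(1−t) = 11/8:-3/8

JE:ER = -11/3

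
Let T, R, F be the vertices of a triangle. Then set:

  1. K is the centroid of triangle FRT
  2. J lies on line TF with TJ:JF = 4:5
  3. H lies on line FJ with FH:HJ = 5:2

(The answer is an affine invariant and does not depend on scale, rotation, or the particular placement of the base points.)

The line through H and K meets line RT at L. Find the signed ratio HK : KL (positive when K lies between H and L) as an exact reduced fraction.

HK:KL = 17/21

Set T = (0, 0), R = (1, 0), F = (0, 1); any affine frame gives the same invariant.
1. K is the centroid of triangle FRT ⇒ K = (1/3, 1/3)
2. J lies on line TF with TJ:JF = 4:5 ⇒ J = (0, 4/9)
3. H lies on line FJ with FH:HJ = 5:2 ⇒ H = (0, 38/63)
line HK meets RT at L = (38/51, 0)
K = H + t·(L−H) with t = 17/38, so HK:KL = 17/38:21/38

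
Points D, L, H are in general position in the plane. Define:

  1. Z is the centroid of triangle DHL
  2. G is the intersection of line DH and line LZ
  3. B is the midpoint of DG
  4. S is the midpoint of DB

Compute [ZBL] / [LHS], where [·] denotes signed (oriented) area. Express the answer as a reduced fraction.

Assign D = (0, 0), L = (1, 0), H = (0, 1) — the answer is frame-independent, so this choice is without loss of generality.
1. Z is the centroid of triangle DHL ⇒ Z = (1/3, 1/3)
2. G is the intersection of line DH and line LZ ⇒ G = (0, 1/2)
3. B is the midpoint of DG ⇒ B = (0, 1/4)
4. S is the midpoint of DB ⇒ S = (0, 1/8)
2·[ZBL] = 1/6, 2·[LHS] = 7/8
[ZBL]:[LHS] = 1/6:7/8 = 4/21

[ZBL]:[LHS] = 4/21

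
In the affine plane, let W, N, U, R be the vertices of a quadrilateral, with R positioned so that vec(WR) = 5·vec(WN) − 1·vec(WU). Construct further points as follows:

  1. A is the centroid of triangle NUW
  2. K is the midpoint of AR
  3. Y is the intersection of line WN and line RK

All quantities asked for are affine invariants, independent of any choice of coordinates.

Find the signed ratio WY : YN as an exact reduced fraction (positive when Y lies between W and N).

WY:YN = -3

Choose coordinates W = (0, 0), N = (1, 0), U = (0, 1), R = (5, -1).
1. A is the centroid of triangle NUW ⇒ A = (1/3, 1/3)
2. K is the midpoint of AR ⇒ K = (8/3, -1/3)
3. Y is the intersection of line WN and line RK ⇒ Y = (3/2, 0)
Y = W + t·(N−W) with t = 3/2, so WY:YN = t:(1−t) = 3/2:-1/2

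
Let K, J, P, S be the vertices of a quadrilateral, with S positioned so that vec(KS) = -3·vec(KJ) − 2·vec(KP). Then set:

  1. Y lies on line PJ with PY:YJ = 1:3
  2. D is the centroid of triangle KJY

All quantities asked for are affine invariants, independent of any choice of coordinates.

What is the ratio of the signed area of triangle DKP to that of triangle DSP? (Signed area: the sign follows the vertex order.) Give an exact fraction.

[DKP]:[DSP] = 5/42

Set K = (0, 0), J = (1, 0), P = (0, 1), S = (-3, -2); any affine frame gives the same invariant.
1. Y lies on line PJ with PY:YJ = 1:3 ⇒ Y = (1/4, 3/4)
2. D is the centroid of triangle KJY ⇒ D = (5/12, 1/4)
2·[DKP] = -5/12, 2·[DSP] = -7/2
[DKP]:[DSP] = -5/12:-7/2 = 5/42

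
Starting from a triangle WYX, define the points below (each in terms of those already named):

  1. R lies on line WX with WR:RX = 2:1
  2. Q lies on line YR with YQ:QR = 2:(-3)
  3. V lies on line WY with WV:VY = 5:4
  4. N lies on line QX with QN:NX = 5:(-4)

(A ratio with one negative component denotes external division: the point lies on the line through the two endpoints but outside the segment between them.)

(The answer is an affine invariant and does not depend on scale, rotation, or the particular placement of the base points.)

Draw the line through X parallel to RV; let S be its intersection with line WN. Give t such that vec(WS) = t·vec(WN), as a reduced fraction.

Set W = (0, 0), Y = (1, 0), X = (0, 1); any affine frame gives the same invariant.
1. R lies on line WX with WR:RX = 2:1 ⇒ R = (0, 2/3)
2. Q lies on line YR with YQ:QR = 2:(-3) ⇒ Q = (3, -4/3)
3. V lies on line WY with WV:VY = 5:4 ⇒ V = (5/9, 0)
4. N lies on line QX with QN:NX = 5:(-4) ⇒ N = (-12, 31/3)
through X parallel to RV: direction (5/9, -2/3); meets WN at S = (180/61, -155/61)
S = W + t·(N−W) with t = -15/61

t = -15/61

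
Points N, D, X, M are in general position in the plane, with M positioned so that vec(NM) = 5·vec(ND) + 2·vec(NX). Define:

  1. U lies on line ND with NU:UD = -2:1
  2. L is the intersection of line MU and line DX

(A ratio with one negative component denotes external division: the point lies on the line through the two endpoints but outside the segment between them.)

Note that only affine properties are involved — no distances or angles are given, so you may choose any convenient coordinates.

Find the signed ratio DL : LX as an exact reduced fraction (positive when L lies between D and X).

Set N = (0, 0), D = (1, 0), X = (0, 1), M = (5, 2); any affine frame gives the same invariant.
1. U lies on line ND with NU:UD = -2:1 ⇒ U = (2, 0)
2. L is the intersection of line MU and line DX ⇒ L = (7/5, -2/5)
L = D + t·(X−D) with t = -2/5, so DL:LX = t:(1−t) = -2/5:7/5

DL:LX = -2/7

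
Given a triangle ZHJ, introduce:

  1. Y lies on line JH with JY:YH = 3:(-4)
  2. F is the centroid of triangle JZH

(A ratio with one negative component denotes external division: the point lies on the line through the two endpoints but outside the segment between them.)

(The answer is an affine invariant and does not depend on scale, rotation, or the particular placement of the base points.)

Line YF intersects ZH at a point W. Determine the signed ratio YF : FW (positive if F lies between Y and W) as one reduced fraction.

YF:FW = 11

Work in coordinates with Z = (0, 0), H = (1, 0), J = (0, 1).
1. Y lies on line JH with JY:YH = 3:(-4) ⇒ Y = (-3, 4)
2. F is the centroid of triangle JZH ⇒ F = (1/3, 1/3)
line YF meets ZH at W = (7/11, 0)
F = Y + t·(W−Y) with t = 11/12, so YF:FW = 11/12:1/12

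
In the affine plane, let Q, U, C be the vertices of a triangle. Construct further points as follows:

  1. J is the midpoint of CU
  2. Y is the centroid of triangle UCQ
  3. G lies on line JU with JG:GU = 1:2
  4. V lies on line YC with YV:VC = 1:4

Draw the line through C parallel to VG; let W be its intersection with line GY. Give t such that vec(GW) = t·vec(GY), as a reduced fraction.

Assign Q = (0, 0), U = (1, 0), C = (0, 1) — the answer is frame-independent, so this choice is without loss of generality.
1. J is the midpoint of CU ⇒ J = (1/2, 1/2)
2. Y is the centroid of triangle UCQ ⇒ Y = (1/3, 1/3)
3. G lies on line JU with JG:GU = 1:2 ⇒ G = (2/3, 1/3)
4. V lies on line YC with YV:VC = 1:4 ⇒ V = (4/15, 7/15)
through C parallel to VG: direction (2/5, -2/15); meets GY at W = (2, 1/3)
W = G + t·(Y−G) with t = -4

t = -4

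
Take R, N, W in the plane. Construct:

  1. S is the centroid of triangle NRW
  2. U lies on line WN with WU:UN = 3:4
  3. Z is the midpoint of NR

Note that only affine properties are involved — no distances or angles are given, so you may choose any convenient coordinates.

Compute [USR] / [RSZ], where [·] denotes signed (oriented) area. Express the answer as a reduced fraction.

[USR]:[RSZ] = 2/7

Choose coordinates R = (0, 0), N = (1, 0), W = (0, 1).
1. S is the centroid of triangle NRW ⇒ S = (1/3, 1/3)
2. U lies on line WN with WU:UN = 3:4 ⇒ U = (3/7, 4/7)
3. Z is the midpoint of NR ⇒ Z = (1/2, 0)
2·[USR] = -1/21, 2·[RSZ] = -1/6
[USR]:[RSZ] = -1/21:-1/6 = 2/7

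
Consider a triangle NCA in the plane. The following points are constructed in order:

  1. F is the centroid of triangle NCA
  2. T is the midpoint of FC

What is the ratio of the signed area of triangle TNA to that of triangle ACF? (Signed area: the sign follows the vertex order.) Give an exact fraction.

[TNA]:[ACF] = 2

Work in coordinates with N = (0, 0), C = (1, 0), A = (0, 1).
1. F is the centroid of triangle NCA ⇒ F = (1/3, 1/3)
2. T is the midpoint of FC ⇒ T = (2/3, 1/6)
2·[TNA] = -2/3, 2·[ACF] = -1/3
[TNA]:[ACF] = -2/3:-1/3 = 2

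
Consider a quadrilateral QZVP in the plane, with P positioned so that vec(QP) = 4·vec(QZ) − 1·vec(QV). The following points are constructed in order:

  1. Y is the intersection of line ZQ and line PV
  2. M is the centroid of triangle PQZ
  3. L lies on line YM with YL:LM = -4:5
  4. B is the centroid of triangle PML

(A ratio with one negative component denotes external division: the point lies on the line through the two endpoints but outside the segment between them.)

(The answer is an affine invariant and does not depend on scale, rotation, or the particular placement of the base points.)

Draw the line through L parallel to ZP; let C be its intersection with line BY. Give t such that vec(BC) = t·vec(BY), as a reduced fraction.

t = -13/3

Choose coordinates Q = (0, 0), Z = (1, 0), V = (0, 1), P = (4, -1).
1. Y is the intersection of line ZQ and line PV ⇒ Y = (2, 0)
2. M is the centroid of triangle PQZ ⇒ M = (5/3, -1/3)
3. L lies on line YM with YL:LM = -4:5 ⇒ L = (10/3, 4/3)
4. B is the centroid of triangle PML ⇒ B = (3, 0)
through L parallel to ZP: direction (3, -1); meets BY at C = (22/3, 0)
C = B + t·(Y−B) with t = -13/3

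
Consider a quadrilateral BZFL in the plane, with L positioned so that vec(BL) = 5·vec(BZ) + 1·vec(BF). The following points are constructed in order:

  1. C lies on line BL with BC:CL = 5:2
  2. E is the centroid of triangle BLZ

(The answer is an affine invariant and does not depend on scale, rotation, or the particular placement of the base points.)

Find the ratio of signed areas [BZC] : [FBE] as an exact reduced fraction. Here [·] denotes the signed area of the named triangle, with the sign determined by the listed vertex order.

[BZC]:[FBE] = 5/14

Set B = (0, 0), Z = (1, 0), F = (0, 1), L = (5, 1); any affine frame gives the same invariant.
1. C lies on line BL with BC:CL = 5:2 ⇒ C = (25/7, 5/7)
2. E is the centroid of triangle BLZ ⇒ E = (2, 1/3)
2·[BZC] = 5/7, 2·[FBE] = 2
[BZC]:[FBE] = 5/7:2 = 5/14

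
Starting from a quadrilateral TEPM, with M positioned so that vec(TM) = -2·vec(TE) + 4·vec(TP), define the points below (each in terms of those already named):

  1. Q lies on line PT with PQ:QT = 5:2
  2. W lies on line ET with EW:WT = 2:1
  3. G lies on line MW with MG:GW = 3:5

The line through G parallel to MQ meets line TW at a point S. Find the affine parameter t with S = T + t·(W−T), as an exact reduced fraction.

t = 69/104

Work in coordinates with T = (0, 0), E = (1, 0), P = (0, 1), M = (-2, 4).
1. Q lies on line PT with PQ:QT = 5:2 ⇒ Q = (0, 2/7)
2. W lies on line ET with EW:WT = 2:1 ⇒ W = (1/3, 0)
3. G lies on line MW with MG:GW = 3:5 ⇒ G = (-9/8, 5/2)
through G parallel to MQ: direction (2, -26/7); meets TW at S = (23/104, 0)
S = T + t·(W−T) with t = 69/104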